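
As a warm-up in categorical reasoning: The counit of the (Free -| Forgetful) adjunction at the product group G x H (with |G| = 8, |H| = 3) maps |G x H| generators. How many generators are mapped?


The counit epsilon_K: F(U(K)) -> K of the Free-Forgetful adjunction
maps |K| generators of F(U(K)) into K. For K = G x H (the product group),
|G x H| = |G| * |H|.
Total generators mapped = 8 * 3 = 24.

24


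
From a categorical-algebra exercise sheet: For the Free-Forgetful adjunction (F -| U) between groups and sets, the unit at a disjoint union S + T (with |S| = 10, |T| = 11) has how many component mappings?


The unit eta_X: X -> U(F(X)) of the Free-Forgetful adjunction
maps each element of X to a generator of F(X). For X = S + T (disjoint
union in Set), |S + T| = |S| + |T|.
Total mappings = 10 + 11 = 21.

21


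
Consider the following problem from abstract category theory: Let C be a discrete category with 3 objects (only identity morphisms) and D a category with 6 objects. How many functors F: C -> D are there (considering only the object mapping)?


A functor from a discrete category C to D is determined by
where each object maps. Each of the 3 objects of C can map
to any of the 6 objects of D independently.
Number of functors = 6^3 = 216

216


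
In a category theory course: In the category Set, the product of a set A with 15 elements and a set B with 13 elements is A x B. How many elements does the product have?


In Set, the product A x B is the Cartesian product.
By the universal property, |A x B| = |A| * |B|.
|A x B| = 15 * 13 = 195

195


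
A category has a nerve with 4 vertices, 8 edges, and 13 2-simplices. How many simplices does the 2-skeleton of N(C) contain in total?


The 2-skeleton of the nerve N(C) consists of simplices in dimensions 0, 1, 2:
  |N(C)_0| = 4 (objects)
  |N(C)_1| = 8 (morphisms)
  |N(C)_2| = 13 (composable pairs)
Total = 4 + 8 + 13 = 25

25


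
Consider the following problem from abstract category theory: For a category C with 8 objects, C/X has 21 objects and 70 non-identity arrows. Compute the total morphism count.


In the slice category C/X, objects are morphisms to X.
Identity morphisms: 21 (one per object of C/X).
Non-identity morphisms: 70.
Total = 21 + 70 = 91

91


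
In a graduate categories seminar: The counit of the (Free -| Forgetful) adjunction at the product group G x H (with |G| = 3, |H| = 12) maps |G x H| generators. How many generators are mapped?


The counit epsilon_K: F(U(K)) -> K of the Free-Forgetful adjunction
maps |K| generators of F(U(K)) into K. For K = G x H (the product group),
|G x H| = |G| * |H|.
Total generators mapped = 3 * 12 = 36.

36


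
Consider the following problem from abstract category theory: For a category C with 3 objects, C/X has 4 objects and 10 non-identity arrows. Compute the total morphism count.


In the slice category C/X, objects are morphisms to X.
Identity morphisms: 4 (one per object of C/X).
Non-identity morphisms: 10.
Total = 4 + 10 = 14

14


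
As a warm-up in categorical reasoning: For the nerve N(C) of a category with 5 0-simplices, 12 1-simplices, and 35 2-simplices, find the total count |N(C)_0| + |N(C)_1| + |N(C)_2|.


The 2-skeleton of the nerve N(C) consists of simplices in dimensions 0, 1, 2:
  |N(C)_0| = 5 (objects)
  |N(C)_1| = 12 (morphisms)
  |N(C)_2| = 35 (composable pairs)
Total = 5 + 12 + 35 = 52

52


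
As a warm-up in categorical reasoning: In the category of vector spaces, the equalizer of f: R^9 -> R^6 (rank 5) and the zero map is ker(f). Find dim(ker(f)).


The equalizer of f and the zero map is ker(f).
By the rank-nullity theorem: dim(ker(f)) = dim(domain) - rank(f).
dim(ker(f)) = 9 - 5 = 4

4


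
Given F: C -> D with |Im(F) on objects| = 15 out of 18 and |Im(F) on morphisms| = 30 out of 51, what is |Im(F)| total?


The image of F consists of distinct objects and distinct morphisms.
|Im(F)| on objects = 15
|Im(F)| on morphisms = 30
Total image cardinality = 15 + 30 = 45

45


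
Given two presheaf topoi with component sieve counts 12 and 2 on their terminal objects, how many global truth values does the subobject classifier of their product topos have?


In a product of presheaf topoi E_1 x E_2, the subobject classifier
is Omega = Omega_1 x Omega_2 (componentwise), so
|Omega(top)| = |Omega_1(top_1)| * |Omega_2(top_2)|.
= 12 * 2 = 24.

24


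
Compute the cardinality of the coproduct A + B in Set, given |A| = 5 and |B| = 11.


In Set, the coproduct A + B is the disjoint union.
|A + B| = |A| + |B| = 5 + 11 = 16

16


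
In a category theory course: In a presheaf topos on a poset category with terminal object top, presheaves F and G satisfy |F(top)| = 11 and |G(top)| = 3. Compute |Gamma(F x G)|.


Global sections of a presheaf on a poset with terminal top satisfy
Gamma(H) ~ H(top). Presheaves admit pointwise products, so
(F x G)(top) = F(top) x G(top) (Cartesian product).
|Gamma(F x G)| = |F(top)| * |G(top)| = 11 * 3 = 33.

33


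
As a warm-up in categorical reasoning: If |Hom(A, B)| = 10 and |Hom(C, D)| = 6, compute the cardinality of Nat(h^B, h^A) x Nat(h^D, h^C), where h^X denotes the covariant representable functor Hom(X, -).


By the Yoneda lemma, Nat(h^B, h^A) is isomorphic to Hom(A, B),
so |Nat(h^B, h^A)| = |Hom(A, B)| and |Nat(h^D, h^C)| = |Hom(C, D)|.
|Hom(A, B)| = 10, |Hom(C, D)| = 6.
|Nat(h^B, h^A) x Nat(h^D, h^C)| = 10 * 6 = 60

60


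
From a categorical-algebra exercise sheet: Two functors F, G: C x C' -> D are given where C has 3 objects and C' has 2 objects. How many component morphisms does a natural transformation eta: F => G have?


A natural transformation eta: F => G assigns one component morphism per
object of the domain category.
The domain is the product category C x C', so
|Ob(C x C')| = |Ob(C)| * |Ob(C')| = 3 * 2 = 6.
Therefore eta has 6 component morphisms.

6


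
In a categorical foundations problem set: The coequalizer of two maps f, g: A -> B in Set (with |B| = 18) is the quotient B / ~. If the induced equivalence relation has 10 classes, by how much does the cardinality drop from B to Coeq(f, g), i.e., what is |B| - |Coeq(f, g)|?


The coequalizer Coeq(f, g) = B / ~ has one element per equivalence class.
|B| = 18, |Coeq(f, g)| = 10.
|B| - |Coeq(f, g)| = 18 - 10 = 8.

8


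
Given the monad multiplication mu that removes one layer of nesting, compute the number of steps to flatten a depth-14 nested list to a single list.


Each application of mu: T^2 -> T removes one layer of nesting.
Starting at depth 14 (i.e., T^14(X)), we need to reach T(X).
Number of mu applications = 14 - 1 = 13

13


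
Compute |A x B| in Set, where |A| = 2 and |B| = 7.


In Set, the product A x B is the Cartesian product.
By the universal property, |A x B| = |A| * |B|.
|A x B| = 2 * 7 = 14

14


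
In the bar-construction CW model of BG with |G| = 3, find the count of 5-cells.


In the bar-construction CW model of BG, the n-cells are indexed by
n-tuples [g_1|...|g_n] of non-identity elements of G (degenerate
simplices with some g_i = e do not contribute cells), so there are
(|G| - 1)^n n-cells.
For dim = 5 with |G| = 3:
cells = (3 - 1)^5 = 2^5 = 32

32


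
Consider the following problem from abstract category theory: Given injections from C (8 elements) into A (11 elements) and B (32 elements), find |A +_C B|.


The pushout A +_C B identifies the images of C in A and B.
|A +_C B| = |A| + |B| - |C| (for injections).
= 11 + 32 - 8 = 35

35


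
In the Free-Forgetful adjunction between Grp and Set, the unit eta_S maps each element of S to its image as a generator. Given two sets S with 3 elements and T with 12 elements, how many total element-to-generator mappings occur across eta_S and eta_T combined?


The unit eta_X: X -> U(F(X)) of the Free-Forgetful adjunction
maps each element of X to a generator of F(X). For X = S + T (disjoint
union in Set), |S + T| = |S| + |T|.
Total mappings = 3 + 12 = 15.

15


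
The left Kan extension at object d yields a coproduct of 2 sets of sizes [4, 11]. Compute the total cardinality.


Pointwise, the left Kan extension (Lan_F H)(d) is the colimit, indexed
by the comma category (F downarrow d), of H composed with the
projection (F downarrow d) -> C. Here that colimit is given
as a coproduct (disjoint union) of sets, so its cardinality is the
sum of the sizes of the summands.
Coproduct of sets with sizes: 4 + 11
= 15

15


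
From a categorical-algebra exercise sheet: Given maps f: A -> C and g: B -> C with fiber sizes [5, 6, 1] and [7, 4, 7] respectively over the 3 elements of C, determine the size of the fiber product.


The pullback A x_C B consists of pairs (a, b) with f(a) = g(b).
For each element c in C, the fiber product has |f^-1(c)| * |g^-1(c)| elements.
Summing over C: 5 * 7 + 6 * 4 + 1 * 7
= 35 + 24 + 7 = 66

66


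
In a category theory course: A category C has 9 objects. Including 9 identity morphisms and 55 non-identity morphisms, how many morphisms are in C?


Each object has an identity morphism, giving 9 identities.
Adding the 55 non-identity morphisms:
Total = 9 + 55 = 64

64


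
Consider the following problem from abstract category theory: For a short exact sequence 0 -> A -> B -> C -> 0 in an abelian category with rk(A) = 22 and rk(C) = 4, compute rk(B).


For a short exact sequence 0 -> A -> B -> C -> 0,
rank is additive: rank(B) = rank(A) + rank(C).
rank(B) = 22 + 4 = 26

26


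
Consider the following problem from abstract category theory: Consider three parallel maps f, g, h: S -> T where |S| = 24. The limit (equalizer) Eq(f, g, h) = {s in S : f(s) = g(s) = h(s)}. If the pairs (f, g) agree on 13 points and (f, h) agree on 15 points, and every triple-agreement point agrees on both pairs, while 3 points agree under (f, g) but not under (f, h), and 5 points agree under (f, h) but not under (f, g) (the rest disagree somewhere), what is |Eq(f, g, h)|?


Eq(f, g, h) is the triple-agreement set: points in S where all three
maps take the same value. Using inclusion-exclusion on the pairwise data:
Pair (f, g) agrees on 13 points; pair (f, h) on 15 points.
Points agreeing under (f, g) but not (f, h) = 3; under (f, h) but not (f, g) = 5.
Triple-agreement = agreement-in-(f, g) minus points that agree under (f, g) but not (f, h):
|Eq(f, g, h)| = 13 - 3 = 10
(cross-check via (f, h): 15 - 5 = 10.)

10


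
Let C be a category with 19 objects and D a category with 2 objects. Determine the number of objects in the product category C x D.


The product category C x D has objects that are pairs (c, d).
Number of pairs = |Ob(C)| * |Ob(D)| = 19 * 2 = 38

38


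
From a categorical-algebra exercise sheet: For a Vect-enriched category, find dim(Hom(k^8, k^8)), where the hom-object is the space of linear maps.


In Vect-enriched categories, Hom(k^n, k^m) is the space of m x n matrices.
dim(Hom(k^8, k^8)) = 8 * 8 = 64

64


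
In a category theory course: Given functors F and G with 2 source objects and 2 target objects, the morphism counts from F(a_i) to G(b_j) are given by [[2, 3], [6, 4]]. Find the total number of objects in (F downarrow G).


Objects of (F downarrow G) are triples (a, b, h: F(a)->G(b)).
The count equals the sum of all entries in the hom-matrix.
sum(row 0) = 5
sum(row 1) = 10
Grand total = 15

15


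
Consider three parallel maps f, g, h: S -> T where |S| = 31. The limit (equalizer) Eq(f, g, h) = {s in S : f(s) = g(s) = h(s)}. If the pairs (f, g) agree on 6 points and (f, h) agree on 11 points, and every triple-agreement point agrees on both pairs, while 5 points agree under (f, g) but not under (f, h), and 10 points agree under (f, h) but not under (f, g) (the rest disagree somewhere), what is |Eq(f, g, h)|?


Eq(f, g, h) is the triple-agreement set: points in S where all three
maps take the same value. Using inclusion-exclusion on the pairwise data:
Pair (f, g) agrees on 6 points; pair (f, h) on 11 points.
Points agreeing under (f, g) but not (f, h) = 5; under (f, h) but not (f, g) = 10.
Triple-agreement = agreement-in-(f, g) minus points that agree under (f, g) but not (f, h):
|Eq(f, g, h)| = 6 - 5 = 1
(cross-check via (f, h): 11 - 10 = 1.)

1


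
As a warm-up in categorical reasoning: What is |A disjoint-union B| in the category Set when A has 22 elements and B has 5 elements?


In Set, the coproduct A + B is the disjoint union.
|A + B| = |A| + |B| = 22 + 5 = 27

27


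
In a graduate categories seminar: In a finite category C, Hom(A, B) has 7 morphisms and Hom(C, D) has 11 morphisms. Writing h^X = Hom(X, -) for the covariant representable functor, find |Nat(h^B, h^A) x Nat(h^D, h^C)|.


By the Yoneda lemma, Nat(h^B, h^A) is isomorphic to Hom(A, B),
so |Nat(h^B, h^A)| = |Hom(A, B)| and |Nat(h^D, h^C)| = |Hom(C, D)|.
|Hom(A, B)| = 7, |Hom(C, D)| = 11.
|Nat(h^B, h^A) x Nat(h^D, h^C)| = 7 * 11 = 77

77


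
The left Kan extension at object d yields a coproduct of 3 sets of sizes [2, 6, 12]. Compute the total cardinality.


Pointwise, the left Kan extension (Lan_F H)(d) is the colimit, indexed
by the comma category (F downarrow d), of H composed with the
projection (F downarrow d) -> C. Here that colimit is given
as a coproduct (disjoint union) of sets, so its cardinality is the
sum of the sizes of the summands.
Coproduct of sets with sizes: 2 + 6 + 12
= 20

20


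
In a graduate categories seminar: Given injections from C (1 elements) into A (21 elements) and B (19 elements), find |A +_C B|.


The pushout A +_C B identifies the images of C in A and B.
|A +_C B| = |A| + |B| - |C| (for injections).
= 21 + 19 - 1 = 39

39


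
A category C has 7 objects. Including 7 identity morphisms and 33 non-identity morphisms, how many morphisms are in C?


Each object has an identity morphism, giving 7 identities.
Adding the 33 non-identity morphisms:
Total = 7 + 33 = 40

40


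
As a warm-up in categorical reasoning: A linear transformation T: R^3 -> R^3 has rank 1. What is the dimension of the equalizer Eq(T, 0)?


The equalizer of f and the zero map is ker(f).
By the rank-nullity theorem: dim(ker(f)) = dim(domain) - rank(f).
dim(ker(f)) = 3 - 1 = 2

2


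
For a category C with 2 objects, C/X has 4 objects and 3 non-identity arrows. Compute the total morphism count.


In the slice category C/X, objects are morphisms to X.
Identity morphisms: 4 (one per object of C/X).
Non-identity morphisms: 3.
Total = 4 + 3 = 7

7


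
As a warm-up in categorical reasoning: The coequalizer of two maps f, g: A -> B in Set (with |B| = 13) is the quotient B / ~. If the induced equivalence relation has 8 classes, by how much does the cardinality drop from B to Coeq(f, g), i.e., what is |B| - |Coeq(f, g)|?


The coequalizer Coeq(f, g) = B / ~ has one element per equivalence class.
|B| = 13, |Coeq(f, g)| = 8.
|B| - |Coeq(f, g)| = 13 - 8 = 5.

5


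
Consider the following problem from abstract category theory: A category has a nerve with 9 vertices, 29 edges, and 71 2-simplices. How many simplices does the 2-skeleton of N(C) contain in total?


The 2-skeleton of the nerve N(C) consists of simplices in dimensions 0, 1, 2:
  |N(C)_0| = 9 (objects)
  |N(C)_1| = 29 (morphisms)
  |N(C)_2| = 71 (composable pairs)
Total = 9 + 29 + 71 = 109

109


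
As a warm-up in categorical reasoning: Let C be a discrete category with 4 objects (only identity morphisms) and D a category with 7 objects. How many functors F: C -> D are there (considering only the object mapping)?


A functor from a discrete category C to D is determined by
where each object maps. Each of the 4 objects of C can map
to any of the 7 objects of D independently.
Number of functors = 7^4 = 2401

2401


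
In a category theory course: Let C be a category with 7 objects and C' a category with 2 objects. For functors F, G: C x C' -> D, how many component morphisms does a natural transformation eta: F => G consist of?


A natural transformation eta: F => G assigns one component morphism per
object of the domain category.
The domain is the product category C x C', so
|Ob(C x C')| = |Ob(C)| * |Ob(C')| = 7 * 2 = 14.
Therefore eta has 14 component morphisms.

14


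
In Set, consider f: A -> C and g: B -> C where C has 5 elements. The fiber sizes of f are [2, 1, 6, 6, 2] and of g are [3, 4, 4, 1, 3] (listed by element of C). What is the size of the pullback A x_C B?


The pullback A x_C B consists of pairs (a, b) with f(a) = g(b).
For each element c in C, the fiber product has |f^-1(c)| * |g^-1(c)| elements.
Summing over C: 2 * 3 + 1 * 4 + 6 * 4 + 6 * 1 + 2 * 3
= 6 + 4 + 24 + 6 + 6 = 46

46


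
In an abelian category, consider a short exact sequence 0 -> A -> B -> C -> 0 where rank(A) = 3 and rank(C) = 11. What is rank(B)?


For a short exact sequence 0 -> A -> B -> C -> 0,
rank is additive: rank(B) = rank(A) + rank(C).
rank(B) = 3 + 11 = 14

14


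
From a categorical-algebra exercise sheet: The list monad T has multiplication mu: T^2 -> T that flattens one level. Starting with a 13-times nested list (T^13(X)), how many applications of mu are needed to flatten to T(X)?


Each application of mu: T^2 -> T removes one layer of nesting.
Starting at depth 13 (i.e., T^13(X)), we need to reach T(X).
Number of mu applications = 13 - 1 = 12

12


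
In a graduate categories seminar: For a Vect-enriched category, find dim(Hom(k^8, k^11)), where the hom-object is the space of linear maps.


In Vect-enriched categories, Hom(k^n, k^m) is the space of m x n matrices.
dim(Hom(k^8, k^11)) = 11 * 8 = 88

88


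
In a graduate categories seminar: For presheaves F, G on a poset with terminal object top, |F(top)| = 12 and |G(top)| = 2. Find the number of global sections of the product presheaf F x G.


Global sections of a presheaf on a poset with terminal top satisfy
Gamma(H) ~ H(top). Presheaves admit pointwise products, so
(F x G)(top) = F(top) x G(top) (Cartesian product).
|Gamma(F x G)| = |F(top)| * |G(top)| = 12 * 2 = 24.

24


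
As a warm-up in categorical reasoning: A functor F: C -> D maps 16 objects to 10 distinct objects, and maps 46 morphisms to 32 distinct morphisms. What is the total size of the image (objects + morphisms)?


The image of F consists of distinct objects and distinct morphisms.
|Im(F)| on objects = 10
|Im(F)| on morphisms = 32
Total image cardinality = 10 + 32 = 42

42


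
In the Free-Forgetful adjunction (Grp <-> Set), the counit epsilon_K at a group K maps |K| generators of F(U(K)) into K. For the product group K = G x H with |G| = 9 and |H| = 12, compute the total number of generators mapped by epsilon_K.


The counit epsilon_K: F(U(K)) -> K of the Free-Forgetful adjunction
maps |K| generators of F(U(K)) into K. For K = G x H (the product group),
|G x H| = |G| * |H|.
Total generators mapped = 9 * 12 = 108.

108


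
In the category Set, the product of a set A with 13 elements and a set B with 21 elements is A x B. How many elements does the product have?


In Set, the product A x B is the Cartesian product.
By the universal property, |A x B| = |A| * |B|.
|A x B| = 13 * 21 = 273

273


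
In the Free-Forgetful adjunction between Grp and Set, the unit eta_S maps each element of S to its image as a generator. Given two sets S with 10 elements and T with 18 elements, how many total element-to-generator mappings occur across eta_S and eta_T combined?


The unit eta_X: X -> U(F(X)) of the Free-Forgetful adjunction
maps each element of X to a generator of F(X). For X = S + T (disjoint
union in Set), |S + T| = |S| + |T|.
Total mappings = 10 + 18 = 28.

28


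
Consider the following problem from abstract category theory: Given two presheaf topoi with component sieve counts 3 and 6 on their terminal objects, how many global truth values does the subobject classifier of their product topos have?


In a product of presheaf topoi E_1 x E_2, the subobject classifier
is Omega = Omega_1 x Omega_2 (componentwise), so
|Omega(top)| = |Omega_1(top_1)| * |Omega_2(top_2)|.
= 3 * 6 = 18.

18


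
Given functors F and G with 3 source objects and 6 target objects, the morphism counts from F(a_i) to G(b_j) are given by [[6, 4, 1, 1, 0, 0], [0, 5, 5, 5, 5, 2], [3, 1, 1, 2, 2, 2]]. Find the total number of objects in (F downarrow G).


Objects of (F downarrow G) are triples (a, b, h: F(a)->G(b)).
The count equals the sum of all entries in the hom-matrix.
sum(row 0) = 12
sum(row 1) = 22
sum(row 2) = 11
Grand total = 45

45


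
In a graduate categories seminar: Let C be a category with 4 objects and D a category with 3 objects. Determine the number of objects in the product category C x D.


The product category C x D has objects that are pairs (c, d).
Number of pairs = |Ob(C)| * |Ob(D)| = 4 * 3 = 12

12


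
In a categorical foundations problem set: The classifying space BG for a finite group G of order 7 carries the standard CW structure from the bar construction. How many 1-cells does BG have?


In the bar-construction CW model of BG, the n-cells are indexed by
n-tuples [g_1|...|g_n] of non-identity elements of G (degenerate
simplices with some g_i = e do not contribute cells), so there are
(|G| - 1)^n n-cells.
For dim = 1 with |G| = 7:
cells = (7 - 1)^1 = 6^1 = 6

6


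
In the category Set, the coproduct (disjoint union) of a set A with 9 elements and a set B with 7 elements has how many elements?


In Set, the coproduct A + B is the disjoint union.
|A + B| = |A| + |B| = 9 + 7 = 16

16


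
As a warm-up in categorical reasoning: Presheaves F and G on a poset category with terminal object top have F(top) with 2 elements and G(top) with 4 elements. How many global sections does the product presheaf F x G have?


Global sections of a presheaf on a poset with terminal top satisfy
Gamma(H) ~ H(top). Presheaves admit pointwise products, so
(F x G)(top) = F(top) x G(top) (Cartesian product).
|Gamma(F x G)| = |F(top)| * |G(top)| = 2 * 4 = 8.

8


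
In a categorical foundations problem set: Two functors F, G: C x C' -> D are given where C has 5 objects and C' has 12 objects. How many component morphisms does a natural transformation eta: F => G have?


A natural transformation eta: F => G assigns one component morphism per
object of the domain category.
The domain is the product category C x C', so
|Ob(C x C')| = |Ob(C)| * |Ob(C')| = 5 * 12 = 60.
Therefore eta has 60 component morphisms.

60


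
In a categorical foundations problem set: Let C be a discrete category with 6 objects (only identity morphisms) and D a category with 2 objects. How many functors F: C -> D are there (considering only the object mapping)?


A functor from a discrete category C to D is determined by
where each object maps. Each of the 6 objects of C can map
to any of the 2 objects of D independently.
Number of functors = 2^6 = 64

64


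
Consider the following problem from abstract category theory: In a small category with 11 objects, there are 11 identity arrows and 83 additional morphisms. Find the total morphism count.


Each object has an identity morphism, giving 11 identities.
Adding the 83 non-identity morphisms:
Total = 11 + 83 = 94

94


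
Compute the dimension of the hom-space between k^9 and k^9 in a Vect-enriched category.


In Vect-enriched categories, Hom(k^n, k^m) is the space of m x n matrices.
dim(Hom(k^9, k^9)) = 9 * 9 = 81

81


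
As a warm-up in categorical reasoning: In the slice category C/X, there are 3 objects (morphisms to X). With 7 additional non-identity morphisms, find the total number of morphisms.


In the slice category C/X, objects are morphisms to X.
Identity morphisms: 3 (one per object of C/X).
Non-identity morphisms: 7.
Total = 3 + 7 = 10

10


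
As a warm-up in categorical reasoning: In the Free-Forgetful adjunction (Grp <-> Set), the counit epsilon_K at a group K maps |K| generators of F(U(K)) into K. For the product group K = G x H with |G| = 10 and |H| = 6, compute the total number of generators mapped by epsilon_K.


The counit epsilon_K: F(U(K)) -> K of the Free-Forgetful adjunction
maps |K| generators of F(U(K)) into K. For K = G x H (the product group),
|G x H| = |G| * |H|.
Total generators mapped = 10 * 6 = 60.

60


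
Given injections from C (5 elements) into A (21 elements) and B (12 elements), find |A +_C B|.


The pushout A +_C B identifies the images of C in A and B.
|A +_C B| = |A| + |B| - |C| (for injections).
= 21 + 12 - 5 = 28

28


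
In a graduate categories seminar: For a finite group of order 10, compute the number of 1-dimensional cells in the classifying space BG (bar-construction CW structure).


In the bar-construction CW model of BG, the n-cells are indexed by
n-tuples [g_1|...|g_n] of non-identity elements of G (degenerate
simplices with some g_i = e do not contribute cells), so there are
(|G| - 1)^n n-cells.
For dim = 1 with |G| = 10:
cells = (10 - 1)^1 = 9^1 = 9

9


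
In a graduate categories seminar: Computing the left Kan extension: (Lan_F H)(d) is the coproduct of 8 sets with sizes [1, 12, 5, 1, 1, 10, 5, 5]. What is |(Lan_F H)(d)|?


Pointwise, the left Kan extension (Lan_F H)(d) is the colimit, indexed
by the comma category (F downarrow d), of H composed with the
projection (F downarrow d) -> C. Here that colimit is given
as a coproduct (disjoint union) of sets, so its cardinality is the
sum of the sizes of the summands.
Coproduct of sets with sizes: 1 + 12 + 5 + 1 + 1 + 10 + 5 + 5
= 40

40


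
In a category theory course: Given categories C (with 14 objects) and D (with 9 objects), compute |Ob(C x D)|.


The product category C x D has objects that are pairs (c, d).
Number of pairs = |Ob(C)| * |Ob(D)| = 14 * 9 = 126

126


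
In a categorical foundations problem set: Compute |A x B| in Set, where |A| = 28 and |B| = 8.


In Set, the product A x B is the Cartesian product.
By the universal property, |A x B| = |A| * |B|.
|A x B| = 28 * 8 = 224

224


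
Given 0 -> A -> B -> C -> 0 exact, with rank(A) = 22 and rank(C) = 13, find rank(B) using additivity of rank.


For a short exact sequence 0 -> A -> B -> C -> 0,
rank is additive: rank(B) = rank(A) + rank(C).
rank(B) = 22 + 13 = 35

35


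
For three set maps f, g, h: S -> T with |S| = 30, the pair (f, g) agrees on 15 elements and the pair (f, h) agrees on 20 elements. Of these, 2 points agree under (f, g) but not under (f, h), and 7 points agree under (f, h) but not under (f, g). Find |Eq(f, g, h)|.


Eq(f, g, h) is the triple-agreement set: points in S where all three
maps take the same value. Using inclusion-exclusion on the pairwise data:
Pair (f, g) agrees on 15 points; pair (f, h) on 20 points.
Points agreeing under (f, g) but not (f, h) = 2; under (f, h) but not (f, g) = 7.
Triple-agreement = agreement-in-(f, g) minus points that agree under (f, g) but not (f, h):
|Eq(f, g, h)| = 15 - 2 = 13
(cross-check via (f, h): 20 - 7 = 13.)

13


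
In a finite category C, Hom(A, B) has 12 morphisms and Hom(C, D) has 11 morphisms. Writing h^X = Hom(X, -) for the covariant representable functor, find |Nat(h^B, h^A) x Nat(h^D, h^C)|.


By the Yoneda lemma, Nat(h^B, h^A) is isomorphic to Hom(A, B),
so |Nat(h^B, h^A)| = |Hom(A, B)| and |Nat(h^D, h^C)| = |Hom(C, D)|.
|Hom(A, B)| = 12, |Hom(C, D)| = 11.
|Nat(h^B, h^A) x Nat(h^D, h^C)| = 12 * 11 = 132

132


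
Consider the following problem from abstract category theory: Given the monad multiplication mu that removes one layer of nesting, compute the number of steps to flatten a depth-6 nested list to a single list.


Each application of mu: T^2 -> T removes one layer of nesting.
Starting at depth 6 (i.e., T^6(X)), we need to reach T(X).
Number of mu applications = 6 - 1 = 5

5


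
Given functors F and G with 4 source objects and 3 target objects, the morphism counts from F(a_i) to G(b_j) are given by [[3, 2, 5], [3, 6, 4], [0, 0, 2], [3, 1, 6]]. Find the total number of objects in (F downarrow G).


Objects of (F downarrow G) are triples (a, b, h: F(a)->G(b)).
The count equals the sum of all entries in the hom-matrix.
sum(row 0) = 10
sum(row 1) = 13
sum(row 2) = 2
sum(row 3) = 10
Grand total = 35

35


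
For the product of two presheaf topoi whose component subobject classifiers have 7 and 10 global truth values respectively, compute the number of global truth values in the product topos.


In a product of presheaf topoi E_1 x E_2, the subobject classifier
is Omega = Omega_1 x Omega_2 (componentwise), so
|Omega(top)| = |Omega_1(top_1)| * |Omega_2(top_2)|.
= 7 * 10 = 70.

70


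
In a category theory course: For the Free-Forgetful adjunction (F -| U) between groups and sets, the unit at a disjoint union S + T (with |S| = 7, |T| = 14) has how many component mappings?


The unit eta_X: X -> U(F(X)) of the Free-Forgetful adjunction
maps each element of X to a generator of F(X). For X = S + T (disjoint
union in Set), |S + T| = |S| + |T|.
Total mappings = 7 + 14 = 21.

21


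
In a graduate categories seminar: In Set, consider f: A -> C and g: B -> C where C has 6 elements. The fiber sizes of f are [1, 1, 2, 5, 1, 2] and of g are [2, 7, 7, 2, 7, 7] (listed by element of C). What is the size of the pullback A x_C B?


The pullback A x_C B consists of pairs (a, b) with f(a) = g(b).
For each element c in C, the fiber product has |f^-1(c)| * |g^-1(c)| elements.
Summing over C: 1 * 2 + 1 * 7 + 2 * 7 + 5 * 2 + 1 * 7 + 2 * 7
= 2 + 7 + 14 + 10 + 7 + 14 = 54

54


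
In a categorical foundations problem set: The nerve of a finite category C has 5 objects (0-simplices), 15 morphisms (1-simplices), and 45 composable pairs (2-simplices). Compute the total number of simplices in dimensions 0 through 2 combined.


The 2-skeleton of the nerve N(C) consists of simplices in dimensions 0, 1, 2:
  |N(C)_0| = 5 (objects)
  |N(C)_1| = 15 (morphisms)
  |N(C)_2| = 45 (composable pairs)
Total = 5 + 15 + 45 = 65

65


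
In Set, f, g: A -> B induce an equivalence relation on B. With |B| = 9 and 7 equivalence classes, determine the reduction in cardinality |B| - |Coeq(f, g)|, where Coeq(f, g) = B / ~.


The coequalizer Coeq(f, g) = B / ~ has one element per equivalence class.
|B| = 9, |Coeq(f, g)| = 7.
|B| - |Coeq(f, g)| = 9 - 7 = 2.

2


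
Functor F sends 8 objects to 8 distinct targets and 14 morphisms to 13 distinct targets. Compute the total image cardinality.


The image of F consists of distinct objects and distinct morphisms.
|Im(F)| on objects = 8
|Im(F)| on morphisms = 13
Total image cardinality = 8 + 13 = 21

21


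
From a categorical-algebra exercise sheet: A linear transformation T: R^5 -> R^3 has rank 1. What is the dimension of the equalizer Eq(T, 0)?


The equalizer of f and the zero map is ker(f).
By the rank-nullity theorem: dim(ker(f)) = dim(domain) - rank(f).
dim(ker(f)) = 5 - 1 = 4

4


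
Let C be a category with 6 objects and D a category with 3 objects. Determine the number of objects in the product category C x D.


The product category C x D has objects that are pairs (c, d).
Number of pairs = |Ob(C)| * |Ob(D)| = 6 * 3 = 18

18


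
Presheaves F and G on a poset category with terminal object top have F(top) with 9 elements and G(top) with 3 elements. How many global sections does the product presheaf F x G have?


Global sections of a presheaf on a poset with terminal top satisfy
Gamma(H) ~ H(top). Presheaves admit pointwise products, so
(F x G)(top) = F(top) x G(top) (Cartesian product).
|Gamma(F x G)| = |F(top)| * |G(top)| = 9 * 3 = 27.

27


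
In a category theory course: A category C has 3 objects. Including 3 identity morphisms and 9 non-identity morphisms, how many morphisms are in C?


Each object has an identity morphism, giving 3 identities.
Adding the 9 non-identity morphisms:
Total = 3 + 9 = 12

12


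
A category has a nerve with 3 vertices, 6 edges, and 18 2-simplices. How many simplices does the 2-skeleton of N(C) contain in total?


The 2-skeleton of the nerve N(C) consists of simplices in dimensions 0, 1, 2:
  |N(C)_0| = 3 (objects)
  |N(C)_1| = 6 (morphisms)
  |N(C)_2| = 18 (composable pairs)
Total = 3 + 6 + 18 = 27

27


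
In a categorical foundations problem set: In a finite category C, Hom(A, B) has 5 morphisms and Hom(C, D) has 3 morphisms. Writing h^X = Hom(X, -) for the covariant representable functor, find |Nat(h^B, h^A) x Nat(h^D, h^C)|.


By the Yoneda lemma, Nat(h^B, h^A) is isomorphic to Hom(A, B),
so |Nat(h^B, h^A)| = |Hom(A, B)| and |Nat(h^D, h^C)| = |Hom(C, D)|.
|Hom(A, B)| = 5, |Hom(C, D)| = 3.
|Nat(h^B, h^A) x Nat(h^D, h^C)| = 5 * 3 = 15

15


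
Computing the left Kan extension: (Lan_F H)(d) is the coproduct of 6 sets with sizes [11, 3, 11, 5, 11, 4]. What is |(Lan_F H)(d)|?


Pointwise, the left Kan extension (Lan_F H)(d) is the colimit, indexed
by the comma category (F downarrow d), of H composed with the
projection (F downarrow d) -> C. Here that colimit is given
as a coproduct (disjoint union) of sets, so its cardinality is the
sum of the sizes of the summands.
Coproduct of sets with sizes: 11 + 3 + 11 + 5 + 11 + 4
= 45

45


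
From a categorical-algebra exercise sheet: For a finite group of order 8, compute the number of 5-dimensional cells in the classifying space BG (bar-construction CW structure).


In the bar-construction CW model of BG, the n-cells are indexed by
n-tuples [g_1|...|g_n] of non-identity elements of G (degenerate
simplices with some g_i = e do not contribute cells), so there are
(|G| - 1)^n n-cells.
For dim = 5 with |G| = 8:
cells = (8 - 1)^5 = 7^5 = 16807

16807


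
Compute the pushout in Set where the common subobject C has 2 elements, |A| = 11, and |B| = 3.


The pushout A +_C B identifies the images of C in A and B.
|A +_C B| = |A| + |B| - |C| (for injections).
= 11 + 3 - 2 = 12

12


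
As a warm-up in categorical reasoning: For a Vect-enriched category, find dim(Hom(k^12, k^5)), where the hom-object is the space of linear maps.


In Vect-enriched categories, Hom(k^n, k^m) is the space of m x n matrices.
dim(Hom(k^12, k^5)) = 5 * 12 = 60

60


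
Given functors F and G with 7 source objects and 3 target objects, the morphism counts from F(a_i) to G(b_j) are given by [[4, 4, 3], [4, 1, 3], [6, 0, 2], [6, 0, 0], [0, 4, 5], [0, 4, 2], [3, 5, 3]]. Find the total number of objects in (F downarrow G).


Objects of (F downarrow G) are triples (a, b, h: F(a)->G(b)).
The count equals the sum of all entries in the hom-matrix.
sum(row 0) = 11
sum(row 1) = 8
sum(row 2) = 8
sum(row 3) = 6
sum(row 4) = 9
sum(row 5) = 6
sum(row 6) = 11
Grand total = 59

59


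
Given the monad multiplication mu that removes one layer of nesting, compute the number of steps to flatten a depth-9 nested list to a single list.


Each application of mu: T^2 -> T removes one layer of nesting.
Starting at depth 9 (i.e., T^9(X)), we need to reach T(X).
Number of mu applications = 9 - 1 = 8

8


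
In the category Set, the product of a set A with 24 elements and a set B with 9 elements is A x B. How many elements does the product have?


In Set, the product A x B is the Cartesian product.
By the universal property, |A x B| = |A| * |B|.
|A x B| = 24 * 9 = 216

216


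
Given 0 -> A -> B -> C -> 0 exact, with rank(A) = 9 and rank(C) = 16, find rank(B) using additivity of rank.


For a short exact sequence 0 -> A -> B -> C -> 0,
rank is additive: rank(B) = rank(A) + rank(C).
rank(B) = 9 + 16 = 25

25


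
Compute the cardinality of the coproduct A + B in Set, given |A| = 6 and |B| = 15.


In Set, the coproduct A + B is the disjoint union.
|A + B| = |A| + |B| = 6 + 15 = 21

21


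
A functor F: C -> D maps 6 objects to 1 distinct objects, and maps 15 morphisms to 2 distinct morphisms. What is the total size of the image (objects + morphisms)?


The image of F consists of distinct objects and distinct morphisms.
|Im(F)| on objects = 1
|Im(F)| on morphisms = 2
Total image cardinality = 1 + 2 = 3

3


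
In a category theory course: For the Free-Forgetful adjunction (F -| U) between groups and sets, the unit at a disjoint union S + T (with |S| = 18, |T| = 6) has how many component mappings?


The unit eta_X: X -> U(F(X)) of the Free-Forgetful adjunction
maps each element of X to a generator of F(X). For X = S + T (disjoint
union in Set), |S + T| = |S| + |T|.
Total mappings = 18 + 6 = 24.

24


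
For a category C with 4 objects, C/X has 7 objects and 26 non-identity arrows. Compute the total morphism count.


In the slice category C/X, objects are morphisms to X.
Identity morphisms: 7 (one per object of C/X).
Non-identity morphisms: 26.
Total = 7 + 26 = 33

33


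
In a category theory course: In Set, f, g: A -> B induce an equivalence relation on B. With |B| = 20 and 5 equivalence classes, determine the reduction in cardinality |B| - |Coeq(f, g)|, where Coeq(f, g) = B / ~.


The coequalizer Coeq(f, g) = B / ~ has one element per equivalence class.
|B| = 20, |Coeq(f, g)| = 5.
|B| - |Coeq(f, g)| = 20 - 5 = 15.

15


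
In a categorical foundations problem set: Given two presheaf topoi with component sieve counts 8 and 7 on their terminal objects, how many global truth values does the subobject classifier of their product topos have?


In a product of presheaf topoi E_1 x E_2, the subobject classifier
is Omega = Omega_1 x Omega_2 (componentwise), so
|Omega(top)| = |Omega_1(top_1)| * |Omega_2(top_2)|.
= 8 * 7 = 56.

56


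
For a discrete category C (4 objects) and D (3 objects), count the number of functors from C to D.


A functor from a discrete category C to D is determined by
where each object maps. Each of the 4 objects of C can map
to any of the 3 objects of D independently.
Number of functors = 3^4 = 81

81


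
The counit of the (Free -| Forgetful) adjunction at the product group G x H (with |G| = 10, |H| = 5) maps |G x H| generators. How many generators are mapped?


The counit epsilon_K: F(U(K)) -> K of the Free-Forgetful adjunction
maps |K| generators of F(U(K)) into K. For K = G x H (the product group),
|G x H| = |G| * |H|.
Total generators mapped = 10 * 5 = 50.

50


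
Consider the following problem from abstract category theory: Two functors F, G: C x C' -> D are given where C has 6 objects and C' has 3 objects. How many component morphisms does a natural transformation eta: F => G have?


A natural transformation eta: F => G assigns one component morphism per
object of the domain category.
The domain is the product category C x C', so
|Ob(C x C')| = |Ob(C)| * |Ob(C')| = 6 * 3 = 18.
Therefore eta has 18 component morphisms.

18


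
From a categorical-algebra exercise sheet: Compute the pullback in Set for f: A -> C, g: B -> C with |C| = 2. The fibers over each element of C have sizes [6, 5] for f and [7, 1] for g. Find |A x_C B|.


The pullback A x_C B consists of pairs (a, b) with f(a) = g(b).
For each element c in C, the fiber product has |f^-1(c)| * |g^-1(c)| elements.
Summing over C: 6 * 7 + 5 * 1
= 42 + 5 = 47

47


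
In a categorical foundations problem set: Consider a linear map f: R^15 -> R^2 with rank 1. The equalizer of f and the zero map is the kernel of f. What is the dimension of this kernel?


The equalizer of f and the zero map is ker(f).
By the rank-nullity theorem: dim(ker(f)) = dim(domain) - rank(f).
dim(ker(f)) = 15 - 1 = 14

14


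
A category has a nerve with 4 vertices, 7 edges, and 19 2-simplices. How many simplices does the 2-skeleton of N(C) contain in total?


The 2-skeleton of the nerve N(C) consists of simplices in dimensions 0, 1, 2:
  |N(C)_0| = 4 (objects)
  |N(C)_1| = 7 (morphisms)
  |N(C)_2| = 19 (composable pairs)
Total = 4 + 7 + 19 = 30

30


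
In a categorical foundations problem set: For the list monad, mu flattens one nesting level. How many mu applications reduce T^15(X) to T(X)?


Each application of mu: T^2 -> T removes one layer of nesting.
Starting at depth 15 (i.e., T^15(X)), we need to reach T(X).
Number of mu applications = 15 - 1 = 14

14


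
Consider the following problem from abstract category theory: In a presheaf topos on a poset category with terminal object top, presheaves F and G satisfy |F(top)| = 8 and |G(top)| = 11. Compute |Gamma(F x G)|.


Global sections of a presheaf on a poset with terminal top satisfy
Gamma(H) ~ H(top). Presheaves admit pointwise products, so
(F x G)(top) = F(top) x G(top) (Cartesian product).
|Gamma(F x G)| = |F(top)| * |G(top)| = 8 * 11 = 88.

88
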